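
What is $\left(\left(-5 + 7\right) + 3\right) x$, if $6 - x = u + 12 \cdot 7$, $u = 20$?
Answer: $-490$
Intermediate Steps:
$x = -98$ ($x = 6 - \left(20 + 12 \cdot 7\right) = 6 - \left(20 + 84\right) = 6 - 104 = -98$)
$\left(\left(-5 + 7\right) + 3\right) x = \left(\left(-5 + 7\right) + 3\right) \left(-98\right) = \left(2 + 3\right) \left(-98\right) = 5 \left(-98\right) = -490$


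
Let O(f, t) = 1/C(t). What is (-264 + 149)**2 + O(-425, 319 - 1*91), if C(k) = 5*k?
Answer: 15076501/1140 ≈ 13225.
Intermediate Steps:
O(f, t) = 1/(5*t)
(-264 + 149)**2 + O(-425, 319 - 1*91) = (-264 + 149)**2 + 1/(5*(319 - 1*91)) = (-115)**2 + 1/(5*(319 - 91)) = 13225 + (1/5)/228 = 13225 + (1/5)*(1/228) = 13225 + 1/1140 = 15076501/1140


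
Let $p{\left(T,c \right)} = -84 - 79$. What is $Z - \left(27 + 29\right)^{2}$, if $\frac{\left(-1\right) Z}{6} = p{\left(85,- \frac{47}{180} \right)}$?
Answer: $-2158$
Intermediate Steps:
$p{\left(T,c \right)} = -163$
$Z = 978$ ($Z = \left(-6\right) \left(-163\right) = 978$)
$Z - \left(27 + 29\right)^{2} = 978 - \left(27 + 29\right)^{2} = 978 - 56^{2} = 978 - 3136 = -2158$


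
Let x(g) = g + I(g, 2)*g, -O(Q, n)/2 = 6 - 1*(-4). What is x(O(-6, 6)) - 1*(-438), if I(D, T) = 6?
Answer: 298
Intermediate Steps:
O(Q, n) = -20 (O(Q, n) = -2*(6 - 1*(-4)) = -2*(6 + 4) = -2*10 = -20)
x(g) = 7*g (x(g) = g + 6*g = 7*g)
x(O(-6, 6)) - 1*(-438) = 7*(-20) - 1*(-438) = -140 + 438 = 298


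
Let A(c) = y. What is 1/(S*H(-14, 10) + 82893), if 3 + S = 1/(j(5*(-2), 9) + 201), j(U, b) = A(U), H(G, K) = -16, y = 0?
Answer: 201/16671125 ≈ 1.2057e-5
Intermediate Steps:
A(c) = 0
j(U, b) = 0
S = -602/201 (S = -3 + 1/(0 + 201) = -3 + 1/201 = -602/201 ≈ -2.9950)
1/(S*H(-14, 10) + 82893) = 1/(-602/201*(-16) + 82893) = 1/(9632/201 + 82893) = 1/(16671125/201) = 201/16671125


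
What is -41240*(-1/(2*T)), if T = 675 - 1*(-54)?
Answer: 20620/729 ≈ 28.285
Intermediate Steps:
T = 729 (T = 675 + 54 = 729)
-41240*(-1/(2*T)) = -41240/((-2*729)) = -41240/(-1458) = -41240*(-1/1458) = 20620/729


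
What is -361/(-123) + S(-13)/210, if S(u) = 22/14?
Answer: 177341/60270 ≈ 2.9424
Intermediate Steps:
S(u) = 11/7 (S(u) = 22*(1/14) = 11/7)
-361/(-123) + S(-13)/210 = -361/(-123) + (11/7)/210 = -361*(-1/123) + (11/7)*(1/210) = 361/123 + 11/1470 = 177341/60270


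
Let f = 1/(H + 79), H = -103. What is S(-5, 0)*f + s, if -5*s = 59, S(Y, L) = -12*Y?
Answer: -143/10 ≈ -14.300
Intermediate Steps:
s = -59/5 (s = -1/5*59 = -59/5 ≈ -11.800)
f = -1/24 (f = 1/(-103 + 79) = 1/(-24) = -1/24 ≈ -0.041667)
S(-5, 0)*f + s = -12*(-5)*(-1/24) - 59/5 = 60*(-1/24) - 59/5 = -5/2 - 59/5 = -143/10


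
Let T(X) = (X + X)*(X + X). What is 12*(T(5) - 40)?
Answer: 720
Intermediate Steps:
T(X) = 4*X² (T(X) = (2*X)*(2*X) = 4*X²)
12*(T(5) - 40) = 12*(4*5² - 40) = 12*(4*25 - 40) = 12*(100 - 40) = 12*60 = 720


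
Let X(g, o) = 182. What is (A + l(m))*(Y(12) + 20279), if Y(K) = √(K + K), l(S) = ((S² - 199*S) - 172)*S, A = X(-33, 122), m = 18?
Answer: -1248334682 - 123116*√6 ≈ -1.2486e+9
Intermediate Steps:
A = 182
l(S) = S*(-172 + S² - 199*S) (l(S) = (-172 + S² - 199*S)*S = S*(-172 + S² - 199*S))
Y(K) = √2*√K (Y(K) = √(2*K) = √2*√K)
(A + l(m))*(Y(12) + 20279) = (182 + 18*(-172 + 18² - 199*18))*(√2*√12 + 20279) = (182 + 18*(-172 + 324 - 3582))*(√2*(2*√3) + 20279) = (182 + 18*(-3430))*(2*√6 + 20279) = (182 - 61740)*(20279 + 2*√6) = -61558*(20279 + 2*√6) = -1248334682 - 123116*√6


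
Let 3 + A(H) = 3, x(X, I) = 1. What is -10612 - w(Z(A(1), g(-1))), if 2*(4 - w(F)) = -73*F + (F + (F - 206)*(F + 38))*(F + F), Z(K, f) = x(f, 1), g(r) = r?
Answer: -37293/2 ≈ -18647.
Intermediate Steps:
A(H) = 0 (A(H) = -3 + 3 = 0)
Z(K, f) = 1
w(F) = 4 + 73*F/2 - F*(F + (-206 + F)*(38 + F)) (w(F) = 4 - (-73*F + (F + (F - 206)*(F + 38))*(F + F))/2 = 4 - (-73*F + (F + (-206 + F)*(38 + F))*(2*F))/2 = 4 - (-73*F + 2*F*(F + (-206 + F)*(38 + F)))/2 = 4 + (73*F/2 - F*(F + (-206 + F)*(38 + F))) = 4 + 73*F/2 - F*(F + (-206 + F)*(38 + F)))
-10612 - w(Z(A(1), g(-1))) = -10612 - (4 - 1*1**3 + 167*1**2 + (15729/2)*1) = -10612 - (4 - 1*1 + 167*1 + 15729/2) = -10612 - (4 - 1 + 167 + 15729/2) = -10612 - 1*16069/2 = -10612 - 16069/2 = -37293/2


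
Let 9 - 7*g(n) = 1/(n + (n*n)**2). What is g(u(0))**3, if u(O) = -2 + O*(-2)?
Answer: 1953125/941192 ≈ 2.0752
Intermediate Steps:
u(O) = -2 - 2*O
g(n) = 9/7 - 1/(7*(n + n**4)) (g(n) = 9/7 - 1/(7*(n + (n*n)**2)) = 9/7 - 1/(7*(n + (n**2)**2)) = 9/7 - 1/(7*(n + n**4)))
g(u(0))**3 = ((-1 + 9*(-2 - 2*0) + 9*(-2 - 2*0)**4)/(7*(-2 - 2*0)*(1 + (-2 - 2*0)**3)))**3 = ((-1 + 9*(-2 + 0) + 9*(-2 + 0)**4)/(7*(-2 + 0)*(1 + (-2 + 0)**3)))**3 = ((1/7)*(-1 + 9*(-2) + 9*(-2)**4)/(-2*(1 + (-2)**3)))**3 = ((1/7)*(-1/2)*(-1 - 18 + 9*16)/(1 - 8))**3 = ((1/7)*(-1/2)*(-1 - 18 + 144)/(-7))**3 = ((1/7)*(-1/2)*(-1/7)*125)**3 = (125/98)**3 = 1953125/941192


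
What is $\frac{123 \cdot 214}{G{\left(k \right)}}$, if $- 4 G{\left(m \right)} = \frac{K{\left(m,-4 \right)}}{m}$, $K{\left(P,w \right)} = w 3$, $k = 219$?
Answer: $1921506$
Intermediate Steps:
$K{\left(P,w \right)} = 3 w$
$G{\left(m \right)} = \frac{3}{m}$ ($G{\left(m \right)} = - \frac{3 \left(-4\right) \frac{1}{m}}{4} = - \frac{\left(-12\right) \frac{1}{m}}{4} = \frac{3}{m}$)
$\frac{123 \cdot 214}{G{\left(k \right)}} = \frac{123 \cdot 214}{3 \cdot \frac{1}{219}} = \frac{26322}{3 \cdot \frac{1}{219}} = 26322 \frac{1}{\frac{1}{73}} = 26322 \cdot 73 = 1921506$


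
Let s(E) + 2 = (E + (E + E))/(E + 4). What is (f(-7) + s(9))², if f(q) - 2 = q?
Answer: 4096/169 ≈ 24.237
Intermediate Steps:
f(q) = 2 + q
s(E) = -2 + 3*E/(4 + E) (s(E) = -2 + (E + (E + E))/(E + 4) = -2 + (E + 2*E)/(4 + E) = -2 + (3*E)/(4 + E) = -2 + 3*E/(4 + E))
(f(-7) + s(9))² = ((2 - 7) + (-8 + 9)/(4 + 9))² = (-5 + 1/13)² = (-64/13)² = 4096/169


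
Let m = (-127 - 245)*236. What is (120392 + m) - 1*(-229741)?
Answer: 262341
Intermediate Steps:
m = -87792 (m = -372*236 = -87792)
(120392 + m) - 1*(-229741) = (120392 - 87792) - 1*(-229741) = 32600 + 229741 = 262341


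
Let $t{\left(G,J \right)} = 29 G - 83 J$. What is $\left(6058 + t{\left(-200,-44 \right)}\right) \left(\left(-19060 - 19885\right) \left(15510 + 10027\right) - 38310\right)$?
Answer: $-3888795190250$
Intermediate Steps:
$t{\left(G,J \right)} = - 83 J + 29 G$
$\left(6058 + t{\left(-200,-44 \right)}\right) \left(\left(-19060 - 19885\right) \left(15510 + 10027\right) - 38310\right) = \left(6058 + \left(\left(-83\right) \left(-44\right) + 29 \left(-200\right)\right)\right) \left(\left(-19060 - 19885\right) \left(15510 + 10027\right) - 38310\right) = \left(6058 + \left(3652 - 5800\right)\right) \left(\left(-38945\right) 25537 - 38310\right) = \left(6058 - 2148\right) \left(-994538465 - 38310\right) = 3910 \left(-994576775\right) = -3888795190250$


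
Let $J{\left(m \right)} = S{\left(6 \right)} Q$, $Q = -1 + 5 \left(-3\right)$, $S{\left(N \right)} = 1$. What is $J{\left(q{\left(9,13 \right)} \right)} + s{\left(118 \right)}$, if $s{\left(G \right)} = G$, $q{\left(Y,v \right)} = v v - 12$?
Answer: $102$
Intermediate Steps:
$q{\left(Y,v \right)} = -12 + v^{2}$ ($q{\left(Y,v \right)} = v^{2} - 12 = -12 + v^{2}$)
$Q = -16$ ($Q = -1 - 15 = -16$)
$J{\left(m \right)} = -16$ ($J{\left(m \right)} = 1 \left(-16\right) = -16$)
$J{\left(q{\left(9,13 \right)} \right)} + s{\left(118 \right)} = -16 + 118 = 102$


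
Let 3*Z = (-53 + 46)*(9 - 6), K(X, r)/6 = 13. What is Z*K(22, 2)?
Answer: -546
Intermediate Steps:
K(X, r) = 78 (K(X, r) = 6*13 = 78)
Z = -7 (Z = ((-53 + 46)*(9 - 6))/3 = (-7*3)/3 = (1/3)*(-21) = -7)
Z*K(22, 2) = -7*78 = -546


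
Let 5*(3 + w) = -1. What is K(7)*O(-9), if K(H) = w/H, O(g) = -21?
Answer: 48/5 ≈ 9.6000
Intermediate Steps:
w = -16/5 (w = -3 + (1/5)*(-1) = -3 - 1/5 = -16/5 ≈ -3.2000)
K(H) = -16/(5*H)
K(7)*O(-9) = -16/5/7*(-21) = -16/5*1/7*(-21) = -16/35*(-21) = 48/5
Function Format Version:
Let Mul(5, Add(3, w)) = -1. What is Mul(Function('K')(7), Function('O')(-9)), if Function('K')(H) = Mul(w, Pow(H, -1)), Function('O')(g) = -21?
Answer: Rational(48, 5) ≈ 9.6000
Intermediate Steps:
w = Rational(-16, 5) (w = Add(-3, Mul(Rational(1, 5), -1)) = Add(-3, Rational(-1, 5)) = Rational(-16, 5) ≈ -3.2000)
Function('K')(H) = Mul(Rational(-16, 5), Pow(H, -1))
Mul(Function('K')(7), Function('O')(-9)) = Mul(Mul(Rational(-16, 5), Pow(7, -1)), -21) = Mul(Mul(Rational(-16, 5), Rational(1, 7)), -21) = Mul(Rational(-16, 35), -21) = Rational(48, 5)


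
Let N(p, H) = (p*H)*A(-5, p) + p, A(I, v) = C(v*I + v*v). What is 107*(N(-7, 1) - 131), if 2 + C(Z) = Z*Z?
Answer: -5298212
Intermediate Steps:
C(Z) = -2 + Z² (C(Z) = -2 + Z*Z = -2 + Z²)
A(I, v) = -2 + (v² + I*v)² (A(I, v) = -2 + (v*I + v*v)² = -2 + (I*v + v²)² = -2 + (v² + I*v)²)
N(p, H) = p + H*p*(-2 + p²*(-5 + p)²) (N(p, H) = (p*H)*(-2 + p²*(-5 + p)²) + p = (H*p)*(-2 + p²*(-5 + p)²) + p = H*p*(-2 + p²*(-5 + p)²) + p = p + H*p*(-2 + p²*(-5 + p)²))
107*(N(-7, 1) - 131) = 107*(-7*(1 + 1*(-2 + (-7)²*(-5 - 7)²)) - 131) = 107*(-7*(1 + 1*(-2 + 49*(-12)²)) - 131) = 107*(-7*(1 + 1*(-2 + 49*144)) - 131) = 107*(-7*(1 + 1*(-2 + 7056)) - 131) = 107*(-7*(1 + 1*7054) - 131) = 107*(-7*(1 + 7054) - 131) = 107*(-7*7055 - 131) = 107*(-49385 - 131) = 107*(-49516) = -5298212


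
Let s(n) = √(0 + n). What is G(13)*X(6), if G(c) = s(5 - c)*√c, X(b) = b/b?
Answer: 2*I*√26 ≈ 10.198*I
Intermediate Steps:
X(b) = 1
s(n) = √n
G(c) = √c*√(5 - c) (G(c) = √(5 - c)*√c = √c*√(5 - c))
G(13)*X(6) = (√13*√(5 - 1*13))*1 = (√13*√(5 - 13))*1 = (√13*√(-8))*1 = (√13*(2*I*√2))*1 = (2*I*√26)*1 = 2*I*√26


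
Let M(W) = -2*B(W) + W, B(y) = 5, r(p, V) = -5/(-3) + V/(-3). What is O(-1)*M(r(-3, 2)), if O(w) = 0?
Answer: 0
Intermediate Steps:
r(p, V) = 5/3 - V/3 (r(p, V) = -5*(-⅓) + V*(-⅓) = 5/3 - V/3)
M(W) = -10 + W (M(W) = -2*5 + W = -10 + W)
O(-1)*M(r(-3, 2)) = 0*(-10 + (5/3 - ⅓*2)) = 0*(-10 + (5/3 - ⅔)) = 0*(-10 + 1) = 0*(-9) = 0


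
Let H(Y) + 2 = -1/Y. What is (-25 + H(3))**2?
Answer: 6724/9 ≈ 747.11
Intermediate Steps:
H(Y) = -2 - 1/Y
(-25 + H(3))**2 = (-25 + (-2 - 1/3))**2 = (-25 - 7/3)**2 = (-82/3)**2 = 6724/9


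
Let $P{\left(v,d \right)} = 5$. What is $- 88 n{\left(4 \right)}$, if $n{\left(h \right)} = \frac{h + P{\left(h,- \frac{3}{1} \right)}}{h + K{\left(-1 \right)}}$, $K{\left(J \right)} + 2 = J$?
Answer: $-792$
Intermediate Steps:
$K{\left(J \right)} = -2 + J$
$n{\left(h \right)} = \frac{5 + h}{-3 + h}$ ($n{\left(h \right)} = \frac{h + 5}{h - 3} = \frac{5 + h}{h - 3} = \frac{5 + h}{-3 + h}$)
$- 88 n{\left(4 \right)} = - 88 \frac{5 + 4}{-3 + 4} = - 88 \cdot 1^{-1} \cdot 9 = - 88 \cdot 1 \cdot 9 = \left(-88\right) 9 = -792$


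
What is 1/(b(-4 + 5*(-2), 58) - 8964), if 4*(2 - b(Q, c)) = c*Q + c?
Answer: -2/17547 ≈ -0.00011398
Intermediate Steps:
b(Q, c) = 2 - c/4 - Q*c/4 (b(Q, c) = 2 - (c*Q + c)/4 = 2 - (Q*c + c)/4 = 2 - (c + Q*c)/4 = 2 + (-c/4 - Q*c/4) = 2 - c/4 - Q*c/4)
1/(b(-4 + 5*(-2), 58) - 8964) = 1/((2 - ¼*58 - ¼*(-4 + 5*(-2))*58) - 8964) = 1/((2 - 29/2 - ¼*(-4 - 10)*58) - 8964) = 1/((2 - 29/2 - ¼*(-14)*58) - 8964) = 1/((2 - 29/2 + 203) - 8964) = 1/(381/2 - 8964) = 1/(-17547/2) = -2/17547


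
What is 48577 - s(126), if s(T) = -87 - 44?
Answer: 48708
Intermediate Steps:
s(T) = -131
48577 - s(126) = 48577 - 1*(-131) = 48577 + 131 = 48708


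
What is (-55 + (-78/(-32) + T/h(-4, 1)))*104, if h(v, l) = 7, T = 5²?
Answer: -71331/14 ≈ -5095.1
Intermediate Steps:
T = 25
(-55 + (-78/(-32) + T/h(-4, 1)))*104 = (-55 + (-78/(-32) + 25/7))*104 = (-55 + (-78*(-1/32) + 25*(⅐)))*104 = (-55 + (39/16 + 25/7))*104 = (-55 + 673/112)*104 = -5487/112*104 = -71331/14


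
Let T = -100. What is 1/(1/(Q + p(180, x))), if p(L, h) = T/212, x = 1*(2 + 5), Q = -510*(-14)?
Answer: 378395/53 ≈ 7139.5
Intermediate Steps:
Q = 7140
x = 7 (x = 1*7 = 7)
p(L, h) = -25/53 (p(L, h) = -100/212 = -100*1/212 = -25/53)
1/(1/(Q + p(180, x))) = 1/(1/(7140 - 25/53)) = 1/(1/(378395/53)) = 1/(53/378395) = 378395/53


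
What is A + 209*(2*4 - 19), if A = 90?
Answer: -2209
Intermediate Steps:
A + 209*(2*4 - 19) = 90 + 209*(2*4 - 19) = 90 + 209*(8 - 19) = 90 + 209*(-11) = 90 - 2299 = -2209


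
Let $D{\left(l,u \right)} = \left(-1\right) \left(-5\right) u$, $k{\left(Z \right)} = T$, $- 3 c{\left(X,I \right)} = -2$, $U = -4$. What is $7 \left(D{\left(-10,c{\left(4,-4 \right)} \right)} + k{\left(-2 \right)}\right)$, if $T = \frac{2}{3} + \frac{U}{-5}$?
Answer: $\frac{168}{5} \approx 33.6$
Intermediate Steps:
$c{\left(X,I \right)} = \frac{2}{3}$ ($c{\left(X,I \right)} = \left(- \frac{1}{3}\right) \left(-2\right) = \frac{2}{3}$)
$T = \frac{22}{15}$ ($T = \frac{2}{3} - \frac{4}{-5} = 2 \cdot \frac{1}{3} - - \frac{4}{5} = \frac{2}{3} + \frac{4}{5} = \frac{22}{15} \approx 1.4667$)
$k{\left(Z \right)} = \frac{22}{15}$
$D{\left(l,u \right)} = 5 u$
$7 \left(D{\left(-10,c{\left(4,-4 \right)} \right)} + k{\left(-2 \right)}\right) = 7 \left(5 \cdot \frac{2}{3} + \frac{22}{15}\right) = 7 \left(\frac{10}{3} + \frac{22}{15}\right) = 7 \cdot \frac{24}{5} = \frac{168}{5}$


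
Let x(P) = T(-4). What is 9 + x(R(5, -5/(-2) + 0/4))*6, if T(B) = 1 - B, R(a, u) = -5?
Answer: 39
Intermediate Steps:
x(P) = 5 (x(P) = 1 - 1*(-4) = 1 + 4 = 5)
9 + x(R(5, -5/(-2) + 0/4))*6 = 9 + 5*6 = 9 + 30 = 39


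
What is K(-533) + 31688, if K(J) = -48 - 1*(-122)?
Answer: 31762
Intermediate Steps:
K(J) = 74 (K(J) = -48 + 122 = 74)
K(-533) + 31688 = 74 + 31688 = 31762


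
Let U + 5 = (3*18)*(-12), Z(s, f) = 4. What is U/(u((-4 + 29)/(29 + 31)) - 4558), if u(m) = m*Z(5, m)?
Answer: 1959/13669 ≈ 0.14332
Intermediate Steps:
u(m) = 4*m (u(m) = m*4 = 4*m)
U = -653 (U = -5 + (3*18)*(-12) = -5 + 54*(-12) = -5 - 648 = -653)
U/(u((-4 + 29)/(29 + 31)) - 4558) = -653/(4*((-4 + 29)/(29 + 31)) - 4558) = -653/(4*(25/60) - 4558) = -653/(4*(25*(1/60)) - 4558) = -653/(4*(5/12) - 4558) = -653/(5/3 - 4558) = -653/(-13669/3) = -653*(-3/13669) = 1959/13669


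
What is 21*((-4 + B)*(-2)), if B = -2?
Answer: 252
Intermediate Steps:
21*((-4 + B)*(-2)) = 21*((-4 - 2)*(-2)) = 21*(-6*(-2)) = 21*12 = 252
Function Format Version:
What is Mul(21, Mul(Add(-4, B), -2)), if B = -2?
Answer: 252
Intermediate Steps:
Mul(21, Mul(Add(-4, B), -2)) = Mul(21, Mul(Add(-4, -2), -2)) = Mul(21, Mul(-6, -2)) = Mul(21, 12) = 252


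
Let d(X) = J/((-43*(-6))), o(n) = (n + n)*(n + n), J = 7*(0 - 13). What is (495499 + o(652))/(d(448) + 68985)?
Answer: 566546070/17798039 ≈ 31.832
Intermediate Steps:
J = -91 (J = 7*(-13) = -91)
o(n) = 4*n² (o(n) = (2*n)*(2*n) = 4*n²)
d(X) = -91/258 (d(X) = -91/((-43*(-6))) = -91/258)
(495499 + o(652))/(d(448) + 68985) = (495499 + 4*652²)/(-91/258 + 68985) = (495499 + 4*425104)/(17798039/258) = (495499 + 1700416)*(258/17798039) = 2195915*(258/17798039) = 566546070/17798039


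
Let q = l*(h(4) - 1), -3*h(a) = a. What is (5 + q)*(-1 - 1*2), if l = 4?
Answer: 13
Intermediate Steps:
h(a) = -a/3
q = -28/3 (q = 4*(-1/3*4 - 1) = 4*(-4/3 - 1) = 4*(-7/3) = -28/3 ≈ -9.3333)
(5 + q)*(-1 - 1*2) = (5 - 28/3)*(-1 - 1*2) = -13*(-1 - 2)/3 = -13/3*(-3) = 13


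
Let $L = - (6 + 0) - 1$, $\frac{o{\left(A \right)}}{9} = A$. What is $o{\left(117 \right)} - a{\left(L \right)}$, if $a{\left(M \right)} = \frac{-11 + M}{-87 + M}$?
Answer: $\frac{49482}{47} \approx 1052.8$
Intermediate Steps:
$o{\left(A \right)} = 9 A$
$L = -7$ ($L = \left(-1\right) 6 - 1 = -6 - 1 = -7$)
$a{\left(M \right)} = \frac{-11 + M}{-87 + M}$
$o{\left(117 \right)} - a{\left(L \right)} = 9 \cdot 117 - \frac{-11 - 7}{-87 - 7} = 1053 - \frac{1}{-94} \left(-18\right) = 1053 - \left(- \frac{1}{94}\right) \left(-18\right) = 1053 - \frac{9}{47} = \frac{49482}{47}$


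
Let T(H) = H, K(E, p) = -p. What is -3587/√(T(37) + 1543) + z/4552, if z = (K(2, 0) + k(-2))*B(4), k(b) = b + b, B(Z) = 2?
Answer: -1/569 - 3587*√395/790 ≈ -90.243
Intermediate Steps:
k(b) = 2*b
z = -8 (z = (-1*0 + 2*(-2))*2 = (0 - 4)*2 = -4*2 = -8)
-3587/√(T(37) + 1543) + z/4552 = -3587/√(37 + 1543) - 8/4552 = -3587*√395/790 - 8*1/4552 = -3587*√395/790 - 1/569 = -1/569 - 3587*√395/790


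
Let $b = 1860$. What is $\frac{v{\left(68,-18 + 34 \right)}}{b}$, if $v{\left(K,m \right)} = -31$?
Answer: $- \frac{1}{60} \approx -0.016667$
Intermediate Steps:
$\frac{v{\left(68,-18 + 34 \right)}}{b} = - \frac{31}{1860} = \left(-31\right) \frac{1}{1860} = - \frac{1}{60}$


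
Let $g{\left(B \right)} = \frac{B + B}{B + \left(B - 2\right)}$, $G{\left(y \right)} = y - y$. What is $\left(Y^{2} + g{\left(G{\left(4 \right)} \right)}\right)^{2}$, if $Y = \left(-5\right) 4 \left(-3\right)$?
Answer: $12960000$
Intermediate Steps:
$G{\left(y \right)} = 0$
$g{\left(B \right)} = \frac{2 B}{-2 + 2 B}$ ($g{\left(B \right)} = \frac{2 B}{B + \left(B - 2\right)} = \frac{2 B}{B + \left(-2 + B\right)} = \frac{2 B}{-2 + 2 B}$)
$Y = 60$ ($Y = \left(-20\right) \left(-3\right) = 60$)
$\left(Y^{2} + g{\left(G{\left(4 \right)} \right)}\right)^{2} = \left(60^{2} + \frac{0}{-1 + 0}\right)^{2} = \left(3600 + \frac{0}{-1}\right)^{2} = \left(3600 + 0 \left(-1\right)\right)^{2} = \left(3600 + 0\right)^{2} = 3600^{2} = 12960000$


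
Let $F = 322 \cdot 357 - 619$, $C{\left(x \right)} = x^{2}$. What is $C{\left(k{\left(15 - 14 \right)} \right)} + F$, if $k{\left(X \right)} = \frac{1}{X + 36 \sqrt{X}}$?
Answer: $\frac{156524616}{1369} \approx 1.1434 \cdot 10^{5}$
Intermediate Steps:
$F = 114335$ ($F = 114954 - 619 = 114335$)
$C{\left(k{\left(15 - 14 \right)} \right)} + F = \left(\frac{1}{\left(15 - 14\right) + 36 \sqrt{15 - 14}}\right)^{2} + 114335 = \left(\frac{1}{1 + 36 \sqrt{1}}\right)^{2} + 114335 = \left(\frac{1}{1 + 36 \cdot 1}\right)^{2} + 114335 = \left(\frac{1}{1 + 36}\right)^{2} + 114335 = \left(\frac{1}{37}\right)^{2} + 114335 = \frac{1}{1369} + 114335 = \frac{156524616}{1369}$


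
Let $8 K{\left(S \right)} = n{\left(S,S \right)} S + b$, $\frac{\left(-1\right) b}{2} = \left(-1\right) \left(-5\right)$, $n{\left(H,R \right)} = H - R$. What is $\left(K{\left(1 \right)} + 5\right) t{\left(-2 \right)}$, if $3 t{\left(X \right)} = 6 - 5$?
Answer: $\frac{5}{4} \approx 1.25$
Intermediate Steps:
$b = -10$ ($b = - 2 \left(\left(-1\right) \left(-5\right)\right) = \left(-2\right) 5 = -10$)
$t{\left(X \right)} = \frac{1}{3}$ ($t{\left(X \right)} = \frac{6 - 5}{3} = \frac{1}{3} \cdot 1 = \frac{1}{3}$)
$K{\left(S \right)} = - \frac{5}{4}$ ($K{\left(S \right)} = \frac{\left(S - S\right) S - 10}{8} = \frac{0 S - 10}{8} = \frac{0 - 10}{8} = \frac{1}{8} \left(-10\right) = - \frac{5}{4}$)
$\left(K{\left(1 \right)} + 5\right) t{\left(-2 \right)} = \left(- \frac{5}{4} + 5\right) \frac{1}{3} = \frac{15}{4} \cdot \frac{1}{3} = \frac{5}{4}$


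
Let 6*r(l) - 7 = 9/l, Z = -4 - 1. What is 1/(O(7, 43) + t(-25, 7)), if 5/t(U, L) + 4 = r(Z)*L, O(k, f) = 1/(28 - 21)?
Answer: 217/556 ≈ 0.39029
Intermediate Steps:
Z = -5
O(k, f) = ⅐ (O(k, f) = 1/7 = ⅐)
r(l) = 7/6 + 3/(2*l) (r(l) = 7/6 + (9/l)/6 = 7/6 + 3/(2*l))
t(U, L) = 5/(-4 + 13*L/15) (t(U, L) = 5/(-4 + ((⅙)*(9 + 7*(-5))/(-5))*L) = 5/(-4 + ((⅙)*(-⅕)*(9 - 35))*L) = 5/(-4 + ((⅙)*(-⅕)*(-26))*L) = 5/(-4 + 13*L/15))
1/(O(7, 43) + t(-25, 7)) = 1/(⅐ + 75/(-60 + 13*7)) = 1/(⅐ + 75/(-60 + 91)) = 1/(⅐ + 75/31) = 1/(556/217) = 217/556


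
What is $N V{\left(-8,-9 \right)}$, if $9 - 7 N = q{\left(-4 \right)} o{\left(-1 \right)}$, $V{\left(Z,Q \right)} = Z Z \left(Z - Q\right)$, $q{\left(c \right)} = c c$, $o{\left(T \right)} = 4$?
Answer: $- \frac{3520}{7} \approx -502.86$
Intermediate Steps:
$q{\left(c \right)} = c^{2}$
$V{\left(Z,Q \right)} = Z^{2} \left(Z - Q\right)$
$N = - \frac{55}{7}$ ($N = \frac{9}{7} - \frac{\left(-4\right)^{2} \cdot 4}{7} = \frac{9}{7} - \frac{16 \cdot 4}{7} = \frac{9}{7} - \frac{64}{7} = - \frac{55}{7} \approx -7.8571$)
$N V{\left(-8,-9 \right)} = - \frac{55 \left(-8\right)^{2} \left(-8 - -9\right)}{7} = - \frac{55 \cdot 64 \left(-8 + 9\right)}{7} = - \frac{55 \cdot 64 \cdot 1}{7} = \left(- \frac{55}{7}\right) 64 = - \frac{3520}{7}$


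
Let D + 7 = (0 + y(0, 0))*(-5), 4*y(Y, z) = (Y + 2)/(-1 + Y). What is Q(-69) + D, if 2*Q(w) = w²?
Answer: 2376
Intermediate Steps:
y(Y, z) = (2 + Y)/(4*(-1 + Y)) (y(Y, z) = ((Y + 2)/(-1 + Y))/4 = ((2 + Y)/(-1 + Y))/4 = (2 + Y)/(4*(-1 + Y)))
Q(w) = w²/2
D = -9/2 (D = -7 + (0 + (2 + 0)/(4*(-1 + 0)))*(-5) = -7 + (0 + (¼)*2/(-1))*(-5) = -7 + (0 + (¼)*(-1)*2)*(-5) = -7 + (0 - ½)*(-5) = -7 - ½*(-5) = -7 + 5/2 = -9/2 ≈ -4.5000)
Q(-69) + D = (½)*(-69)² - 9/2 = (½)*4761 - 9/2 = 4761/2 - 9/2 = 2376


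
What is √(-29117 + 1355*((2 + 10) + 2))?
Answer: I*√10147 ≈ 100.73*I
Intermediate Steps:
√(-29117 + 1355*((2 + 10) + 2)) = √(-29117 + 1355*(12 + 2)) = √(-29117 + 1355*14) = √(-29117 + 18970) = √(-10147) = I*√10147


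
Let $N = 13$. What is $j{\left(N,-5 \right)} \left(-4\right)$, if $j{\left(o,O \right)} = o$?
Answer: $-52$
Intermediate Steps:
$j{\left(N,-5 \right)} \left(-4\right) = 13 \left(-4\right) = -52$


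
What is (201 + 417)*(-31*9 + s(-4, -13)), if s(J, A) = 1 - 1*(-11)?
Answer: -165006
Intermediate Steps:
s(J, A) = 12 (s(J, A) = 1 + 11 = 12)
(201 + 417)*(-31*9 + s(-4, -13)) = (201 + 417)*(-31*9 + 12) = 618*(-279 + 12) = 618*(-267) = -165006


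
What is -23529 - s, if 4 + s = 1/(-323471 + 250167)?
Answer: -1724476599/73304 ≈ -23525.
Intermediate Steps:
s = -293217/73304 (s = -4 + 1/(-323471 + 250167) = -4 + 1/(-73304) = -4 - 1/73304 = -293217/73304 ≈ -4.0000)
-23529 - s = -23529 - 1*(-293217/73304) = -23529 + 293217/73304 = -1724476599/73304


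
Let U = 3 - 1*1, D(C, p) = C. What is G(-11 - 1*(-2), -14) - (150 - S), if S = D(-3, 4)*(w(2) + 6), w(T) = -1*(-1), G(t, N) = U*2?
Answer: -167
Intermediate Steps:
U = 2 (U = 3 - 1 = 2)
G(t, N) = 4 (G(t, N) = 2*2 = 4)
w(T) = 1
S = -21 (S = -3*(1 + 6) = -3*7 = -21)
G(-11 - 1*(-2), -14) - (150 - S) = 4 - (150 - 1*(-21)) = 4 - (150 + 21) = 4 - 1*171 = 4 - 171 = -167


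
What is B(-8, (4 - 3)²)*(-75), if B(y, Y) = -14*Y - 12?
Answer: 1950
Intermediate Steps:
B(y, Y) = -12 - 14*Y
B(-8, (4 - 3)²)*(-75) = (-12 - 14*(4 - 3)²)*(-75) = (-12 - 14*1²)*(-75) = (-12 - 14*1)*(-75) = (-12 - 14)*(-75) = -26*(-75) = 1950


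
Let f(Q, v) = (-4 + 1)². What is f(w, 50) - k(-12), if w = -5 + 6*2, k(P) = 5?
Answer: 4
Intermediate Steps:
w = 7 (w = -5 + 12 = 7)
f(Q, v) = 9 (f(Q, v) = (-3)² = 9)
f(w, 50) - k(-12) = 9 - 1*5 = 9 - 5 = 4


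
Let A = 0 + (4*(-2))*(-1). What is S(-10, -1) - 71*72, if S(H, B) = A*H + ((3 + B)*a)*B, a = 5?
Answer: -5202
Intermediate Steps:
A = 8 (A = 0 - 8*(-1) = 0 + 8 = 8)
S(H, B) = 8*H + B*(15 + 5*B) (S(H, B) = 8*H + ((3 + B)*5)*B = 8*H + (15 + 5*B)*B = 8*H + B*(15 + 5*B))
S(-10, -1) - 71*72 = (5*(-1)² + 8*(-10) + 15*(-1)) - 71*72 = (5*1 - 80 - 15) - 5112 = (5 - 80 - 15) - 5112 = -90 - 5112 = -5202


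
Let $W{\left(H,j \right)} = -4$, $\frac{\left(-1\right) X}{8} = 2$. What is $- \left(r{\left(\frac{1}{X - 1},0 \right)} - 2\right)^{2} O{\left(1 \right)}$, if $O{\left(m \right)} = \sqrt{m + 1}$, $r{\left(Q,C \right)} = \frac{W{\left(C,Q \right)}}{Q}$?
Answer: $- 4356 \sqrt{2} \approx -6160.3$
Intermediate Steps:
$X = -16$ ($X = \left(-8\right) 2 = -16$)
$r{\left(Q,C \right)} = - \frac{4}{Q}$
$O{\left(m \right)} = \sqrt{1 + m}$
$- \left(r{\left(\frac{1}{X - 1},0 \right)} - 2\right)^{2} O{\left(1 \right)} = - \left(- \frac{4}{\frac{1}{-16 - 1}} - 2\right)^{2} \sqrt{1 + 1} = - \left(- \frac{4}{\frac{1}{-17}} - 2\right)^{2} \sqrt{2} = - \left(- \frac{4}{- \frac{1}{17}} - 2\right)^{2} \sqrt{2} = - \left(\left(-4\right) \left(-17\right) - 2\right)^{2} \sqrt{2} = - \left(68 - 2\right)^{2} \sqrt{2} = - 66^{2} \sqrt{2} = - 4356 \sqrt{2}$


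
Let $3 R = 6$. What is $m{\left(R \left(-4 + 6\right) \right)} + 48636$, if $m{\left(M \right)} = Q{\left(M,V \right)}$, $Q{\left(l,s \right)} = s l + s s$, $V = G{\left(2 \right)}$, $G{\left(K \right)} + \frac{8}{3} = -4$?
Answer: $\frac{437884}{9} \approx 48654.0$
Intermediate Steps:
$R = 2$ ($R = \frac{1}{3} \cdot 6 = 2$)
$G{\left(K \right)} = - \frac{20}{3}$ ($G{\left(K \right)} = - \frac{8}{3} - 4 = - \frac{20}{3}$)
$V = - \frac{20}{3} \approx -6.6667$
$Q{\left(l,s \right)} = s^{2} + l s$ ($Q{\left(l,s \right)} = l s + s^{2} = s^{2} + l s$)
$m{\left(M \right)} = \frac{400}{9} - \frac{20 M}{3}$ ($m{\left(M \right)} = - \frac{20 \left(M - \frac{20}{3}\right)}{3} = - \frac{20 \left(- \frac{20}{3} + M\right)}{3} = \frac{400}{9} - \frac{20 M}{3}$)
$m{\left(R \left(-4 + 6\right) \right)} + 48636 = \left(\frac{400}{9} - \frac{20 \cdot 2 \left(-4 + 6\right)}{3}\right) + 48636 = \left(\frac{400}{9} - \frac{20 \cdot 2 \cdot 2}{3}\right) + 48636 = \left(\frac{400}{9} - \frac{80}{3}\right) + 48636 = \frac{160}{9} + 48636 = \frac{437884}{9}$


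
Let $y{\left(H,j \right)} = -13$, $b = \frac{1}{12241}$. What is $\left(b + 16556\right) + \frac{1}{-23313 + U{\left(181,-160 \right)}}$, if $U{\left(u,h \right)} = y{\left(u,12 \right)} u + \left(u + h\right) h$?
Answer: $\frac{5882467112681}{355307266} \approx 16556.0$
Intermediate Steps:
$b = \frac{1}{12241} \approx 8.1693 \cdot 10^{-5}$
$U{\left(u,h \right)} = - 13 u + h \left(h + u\right)$ ($U{\left(u,h \right)} = - 13 u + \left(u + h\right) h = - 13 u + \left(h + u\right) h = - 13 u + h \left(h + u\right)$)
$\left(b + 16556\right) + \frac{1}{-23313 + U{\left(181,-160 \right)}} = \left(\frac{1}{12241} + 16556\right) + \frac{1}{-23313 - \left(31313 - 25600\right)} = \frac{202661997}{12241} + \frac{1}{-23313 - 5713} = \frac{202661997}{12241} + \frac{1}{-29026} = \frac{202661997}{12241} - \frac{1}{29026} = \frac{5882467112681}{355307266}$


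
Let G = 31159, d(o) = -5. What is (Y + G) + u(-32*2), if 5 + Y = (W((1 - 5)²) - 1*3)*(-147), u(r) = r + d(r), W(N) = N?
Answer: 29174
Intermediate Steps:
u(r) = -5 + r (u(r) = r - 5 = -5 + r)
Y = -1916 (Y = -5 + ((1 - 5)² - 1*3)*(-147) = -5 + ((-4)² - 3)*(-147) = -5 + (16 - 3)*(-147) = -5 + 13*(-147) = -5 - 1911 = -1916)
(Y + G) + u(-32*2) = (-1916 + 31159) + (-5 - 32*2) = 29243 + (-5 - 64) = 29243 - 69 = 29174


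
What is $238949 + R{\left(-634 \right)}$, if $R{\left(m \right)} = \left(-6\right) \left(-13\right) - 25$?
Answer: $239002$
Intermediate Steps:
$R{\left(m \right)} = 53$ ($R{\left(m \right)} = 78 - 25 = 53$)
$238949 + R{\left(-634 \right)} = 238949 + 53 = 239002$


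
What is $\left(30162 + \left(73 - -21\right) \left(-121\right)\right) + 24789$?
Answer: $43577$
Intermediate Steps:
$\left(30162 + \left(73 - -21\right) \left(-121\right)\right) + 24789 = \left(30162 + \left(73 + 21\right) \left(-121\right)\right) + 24789 = \left(30162 + 94 \left(-121\right)\right) + 24789 = \left(30162 - 11374\right) + 24789 = 18788 + 24789 = 43577$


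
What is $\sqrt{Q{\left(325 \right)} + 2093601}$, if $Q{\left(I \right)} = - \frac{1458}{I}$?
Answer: $\frac{\sqrt{8845445271}}{65} \approx 1446.9$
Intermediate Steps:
$\sqrt{Q{\left(325 \right)} + 2093601} = \sqrt{- \frac{1458}{325} + 2093601} = \sqrt{\frac{680418867}{325}} = \frac{\sqrt{8845445271}}{65}$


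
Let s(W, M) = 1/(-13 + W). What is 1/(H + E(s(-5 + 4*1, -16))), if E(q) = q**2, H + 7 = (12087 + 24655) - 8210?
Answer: 196/5590901 ≈ 3.5057e-5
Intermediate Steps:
H = 28525 (H = -7 + ((12087 + 24655) - 8210) = -7 + (36742 - 8210) = -7 + 28532 = 28525)
1/(H + E(s(-5 + 4*1, -16))) = 1/(28525 + (1/(-13 + (-5 + 4*1)))**2) = 1/(28525 + (1/(-13 + (-5 + 4)))**2) = 1/(28525 + (1/(-13 - 1))**2) = 1/(28525 + (1/(-14))**2) = 1/(28525 + (-1/14)**2) = 1/(28525 + 1/196) = 1/(5590901/196) = 196/5590901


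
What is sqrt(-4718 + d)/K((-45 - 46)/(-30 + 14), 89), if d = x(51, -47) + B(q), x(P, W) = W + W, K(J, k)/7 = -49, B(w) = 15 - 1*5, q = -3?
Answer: -I*sqrt(2)/7 ≈ -0.20203*I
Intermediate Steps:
B(w) = 10 (B(w) = 15 - 5 = 10)
K(J, k) = -343 (K(J, k) = 7*(-49) = -343)
x(P, W) = 2*W
d = -84 (d = 2*(-47) + 10 = -94 + 10 = -84)
sqrt(-4718 + d)/K((-45 - 46)/(-30 + 14), 89) = sqrt(-4718 - 84)/(-343) = sqrt(-4802)*(-1/343) = (49*I*sqrt(2))*(-1/343) = -I*sqrt(2)/7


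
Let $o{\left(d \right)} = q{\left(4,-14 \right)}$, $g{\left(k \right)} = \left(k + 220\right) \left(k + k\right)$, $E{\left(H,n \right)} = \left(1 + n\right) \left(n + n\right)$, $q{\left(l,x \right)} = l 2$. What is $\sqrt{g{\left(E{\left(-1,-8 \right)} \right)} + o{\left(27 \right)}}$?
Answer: $6 \sqrt{2066} \approx 272.72$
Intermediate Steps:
$q{\left(l,x \right)} = 2 l$
$E{\left(H,n \right)} = 2 n \left(1 + n\right)$ ($E{\left(H,n \right)} = \left(1 + n\right) 2 n = 2 n \left(1 + n\right)$)
$g{\left(k \right)} = 2 k \left(220 + k\right)$ ($g{\left(k \right)} = \left(220 + k\right) 2 k = 2 k \left(220 + k\right)$)
$o{\left(d \right)} = 8$ ($o{\left(d \right)} = 2 \cdot 4 = 8$)
$\sqrt{g{\left(E{\left(-1,-8 \right)} \right)} + o{\left(27 \right)}} = \sqrt{2 \cdot 2 \left(-8\right) \left(1 - 8\right) \left(220 + 2 \left(-8\right) \left(1 - 8\right)\right) + 8} = \sqrt{2 \cdot 2 \left(-8\right) \left(-7\right) \left(220 + 2 \left(-8\right) \left(-7\right)\right) + 8} = \sqrt{2 \cdot 112 \left(220 + 112\right) + 8} = \sqrt{2 \cdot 112 \cdot 332 + 8} = \sqrt{74368 + 8} = \sqrt{74376} = 6 \sqrt{2066}$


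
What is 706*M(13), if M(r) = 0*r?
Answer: 0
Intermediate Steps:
M(r) = 0
706*M(13) = 706*0 = 0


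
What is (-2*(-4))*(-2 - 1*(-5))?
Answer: 24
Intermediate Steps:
(-2*(-4))*(-2 - 1*(-5)) = (-2*(-4))*(-2 + 5) = 8*3 = 24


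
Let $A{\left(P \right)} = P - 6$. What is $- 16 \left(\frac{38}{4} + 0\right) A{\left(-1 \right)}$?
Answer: $1064$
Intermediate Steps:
$A{\left(P \right)} = -6 + P$ ($A{\left(P \right)} = P - 6 = -6 + P$)
$- 16 \left(\frac{38}{4} + 0\right) A{\left(-1 \right)} = - 16 \left(\frac{38}{4} + 0\right) \left(-6 - 1\right) = - 16 \left(38 \cdot \frac{1}{4} + 0\right) \left(-7\right) = - 16 \left(\frac{19}{2} + 0\right) \left(-7\right) = \left(-16\right) \frac{19}{2} \left(-7\right) = \left(-152\right) \left(-7\right) = 1064$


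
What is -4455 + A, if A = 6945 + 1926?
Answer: 4416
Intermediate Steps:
A = 8871
-4455 + A = -4455 + 8871 = 4416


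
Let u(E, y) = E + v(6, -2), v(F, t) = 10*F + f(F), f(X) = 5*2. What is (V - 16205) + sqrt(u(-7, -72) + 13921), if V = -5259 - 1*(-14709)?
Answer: -6755 + 4*sqrt(874) ≈ -6636.8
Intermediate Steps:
f(X) = 10
v(F, t) = 10 + 10*F (v(F, t) = 10*F + 10 = 10 + 10*F)
u(E, y) = 70 + E (u(E, y) = E + (10 + 10*6) = E + (10 + 60) = E + 70 = 70 + E)
V = 9450 (V = -5259 + 14709 = 9450)
(V - 16205) + sqrt(u(-7, -72) + 13921) = (9450 - 16205) + sqrt((70 - 7) + 13921) = -6755 + sqrt(63 + 13921) = -6755 + sqrt(13984) = -6755 + 4*sqrt(874)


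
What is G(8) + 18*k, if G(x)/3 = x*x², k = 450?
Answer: 9636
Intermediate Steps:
G(x) = 3*x³ (G(x) = 3*(x*x²) = 3*x³)
G(8) + 18*k = 3*8³ + 18*450 = 3*512 + 8100 = 1536 + 8100 = 9636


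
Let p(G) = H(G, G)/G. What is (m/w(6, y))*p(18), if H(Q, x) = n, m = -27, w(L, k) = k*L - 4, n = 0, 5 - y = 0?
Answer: 0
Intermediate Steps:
y = 5 (y = 5 - 1*0 = 5 + 0 = 5)
w(L, k) = -4 + L*k (w(L, k) = L*k - 4 = -4 + L*k)
H(Q, x) = 0
p(G) = 0 (p(G) = 0/G = 0)
(m/w(6, y))*p(18) = -27/(-4 + 6*5)*0 = -27/(-4 + 30)*0 = -27/26*0 = 0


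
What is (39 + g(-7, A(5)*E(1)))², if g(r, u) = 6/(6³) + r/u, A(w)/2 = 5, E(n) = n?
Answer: 47596201/32400 ≈ 1469.0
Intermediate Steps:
A(w) = 10 (A(w) = 2*5 = 10)
g(r, u) = 1/36 + r/u (g(r, u) = 6/216 + r/u = 6*(1/216) + r/u = 1/36 + r/u)
(39 + g(-7, A(5)*E(1)))² = (39 + (-7 + (10*1)/36)/((10*1)))² = (39 + (-7 + (1/36)*10)/10)² = (39 + (-7 + 5/18)/10)² = (39 + (⅒)*(-121/18))² = (39 - 121/180)² = (6899/180)² = 47596201/32400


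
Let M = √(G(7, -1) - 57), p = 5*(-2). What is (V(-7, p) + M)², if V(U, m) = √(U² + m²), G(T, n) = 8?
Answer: (√149 + 7*I)² ≈ 100.0 + 170.89*I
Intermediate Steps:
p = -10
M = 7*I (M = √(8 - 57) = √(-49) = 7*I ≈ 7.0*I)
(V(-7, p) + M)² = (√((-7)² + (-10)²) + 7*I)² = (√(49 + 100) + 7*I)² = (√149 + 7*I)²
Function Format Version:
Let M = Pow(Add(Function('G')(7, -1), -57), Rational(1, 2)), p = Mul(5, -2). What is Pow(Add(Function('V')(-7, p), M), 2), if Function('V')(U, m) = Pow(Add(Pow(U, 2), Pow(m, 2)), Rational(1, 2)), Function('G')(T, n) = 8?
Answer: Pow(Add(Pow(149, Rational(1, 2)), Mul(7, I)), 2) ≈ Add(100.00, Mul(170.89, I))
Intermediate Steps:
p = -10
M = Mul(7, I) (M = Pow(Add(8, -57), Rational(1, 2)) = Pow(-49, Rational(1, 2)) = Mul(7, I) ≈ Mul(7.0000, I))
Pow(Add(Function('V')(-7, p), M), 2) = Pow(Add(Pow(Add(Pow(-7, 2), Pow(-10, 2)), Rational(1, 2)), Mul(7, I)), 2) = Pow(Add(Pow(Add(49, 100), Rational(1, 2)), Mul(7, I)), 2) = Pow(Add(Pow(149, Rational(1, 2)), Mul(7, I)), 2)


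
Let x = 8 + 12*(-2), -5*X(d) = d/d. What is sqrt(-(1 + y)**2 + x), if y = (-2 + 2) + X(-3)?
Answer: 4*I*sqrt(26)/5 ≈ 4.0792*I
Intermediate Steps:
X(d) = -1/5 (X(d) = -d/(5*d) = -1/5*1 = -1/5)
y = -1/5 (y = (-2 + 2) - 1/5 = 0 - 1/5 = -1/5 ≈ -0.20000)
x = -16 (x = 8 - 24 = -16)
sqrt(-(1 + y)**2 + x) = sqrt(-(1 - 1/5)**2 - 16) = sqrt(-(4/5)**2 - 16) = sqrt(-1*16/25 - 16) = sqrt(-16/25 - 16) = sqrt(-416/25) = 4*I*sqrt(26)/5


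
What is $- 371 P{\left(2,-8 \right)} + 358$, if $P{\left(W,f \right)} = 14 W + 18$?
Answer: $-16708$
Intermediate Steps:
$P{\left(W,f \right)} = 18 + 14 W$
$- 371 P{\left(2,-8 \right)} + 358 = - 371 \left(18 + 14 \cdot 2\right) + 358 = - 371 \left(18 + 28\right) + 358 = \left(-371\right) 46 + 358 = -17066 + 358 = -16708$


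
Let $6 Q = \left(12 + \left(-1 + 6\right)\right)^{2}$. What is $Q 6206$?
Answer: $\frac{896767}{3} \approx 2.9892 \cdot 10^{5}$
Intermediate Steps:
$Q = \frac{289}{6}$ ($Q = \frac{\left(12 + \left(-1 + 6\right)\right)^{2}}{6} = \frac{\left(12 + 5\right)^{2}}{6} = \frac{17^{2}}{6} = \frac{1}{6} \cdot 289 = \frac{289}{6} \approx 48.167$)
$Q 6206 = \frac{289}{6} \cdot 6206 = \frac{896767}{3}$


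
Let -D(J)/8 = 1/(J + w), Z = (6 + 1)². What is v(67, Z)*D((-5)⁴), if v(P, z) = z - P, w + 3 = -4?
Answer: 24/103 ≈ 0.23301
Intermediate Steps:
w = -7 (w = -3 - 4 = -7)
Z = 49 (Z = 7² = 49)
D(J) = -8/(-7 + J) (D(J) = -8/(J - 7) = -8/(-7 + J))
v(67, Z)*D((-5)⁴) = (49 - 1*67)*(-8/(-7 + (-5)⁴)) = (49 - 67)*(-8/(-7 + 625)) = -(-144)/618 = -18*(-4/309) = 24/103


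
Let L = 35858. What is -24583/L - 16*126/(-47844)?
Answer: -30662759/47655282 ≈ -0.64343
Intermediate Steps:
-24583/L - 16*126/(-47844) = -24583/35858 - 16*126/(-47844) = -24583*1/35858 - 2016*(-1/47844) = -24583/35858 + 56/1329 = -30662759/47655282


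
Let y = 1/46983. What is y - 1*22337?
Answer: -1049459270/46983 ≈ -22337.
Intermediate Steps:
y = 1/46983 ≈ 2.1284e-5
y - 1*22337 = 1/46983 - 1*22337 = 1/46983 - 22337 = -1049459270/46983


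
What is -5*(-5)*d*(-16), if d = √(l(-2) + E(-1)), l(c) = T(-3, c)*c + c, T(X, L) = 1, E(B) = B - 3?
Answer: -800*I*√2 ≈ -1131.4*I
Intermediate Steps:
E(B) = -3 + B
l(c) = 2*c (l(c) = 1*c + c = c + c = 2*c)
d = 2*I*√2 (d = √(2*(-2) + (-3 - 1)) = √(-4 - 4) = √(-8) = 2*I*√2 ≈ 2.8284*I)
-5*(-5)*d*(-16) = -5*(-5)*2*I*√2*(-16) = -(-25)*2*I*√2*(-16) = -(-50)*I*√2*(-16) = (50*I*√2)*(-16) = -800*I*√2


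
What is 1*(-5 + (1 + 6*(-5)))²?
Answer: 1156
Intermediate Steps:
1*(-5 + (1 + 6*(-5)))² = 1*(-5 + (1 - 30))² = 1*(-5 - 29)² = 1*(-34)² = 1*1156 = 1156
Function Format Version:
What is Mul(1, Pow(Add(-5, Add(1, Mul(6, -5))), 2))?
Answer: 1156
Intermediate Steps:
Mul(1, Pow(Add(-5, Add(1, Mul(6, -5))), 2)) = Mul(1, Pow(Add(-5, Add(1, -30)), 2)) = Mul(1, Pow(Add(-5, -29), 2)) = Mul(1, Pow(-34, 2)) = Mul(1, 1156) = 1156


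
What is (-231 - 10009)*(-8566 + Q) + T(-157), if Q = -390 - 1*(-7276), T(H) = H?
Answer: 17203043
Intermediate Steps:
Q = 6886 (Q = -390 + 7276 = 6886)
(-231 - 10009)*(-8566 + Q) + T(-157) = (-231 - 10009)*(-8566 + 6886) - 157 = -10240*(-1680) - 157 = 17203200 - 157 = 17203043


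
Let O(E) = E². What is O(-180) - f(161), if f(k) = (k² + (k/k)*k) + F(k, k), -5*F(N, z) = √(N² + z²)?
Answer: 6318 + 161*√2/5 ≈ 6363.5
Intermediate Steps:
F(N, z) = -√(N² + z²)/5
f(k) = k + k² - √2*√(k²)/5 (f(k) = (k² + (k/k)*k) - √(k² + k²)/5 = (k² + 1*k) - √2*√(k²)/5 = (k² + k) - √2*√(k²)/5 = (k + k²) - √2*√(k²)/5 = k + k² - √2*√(k²)/5)
O(-180) - f(161) = (-180)² - (161 + 161² - √2*√(161²)/5) = 32400 - (161 + 25921 - √2*√25921/5) = 32400 - (161 + 25921 - ⅕*√2*161) = 32400 - (161 + 25921 - 161*√2/5) = 32400 - (26082 - 161*√2/5) = 32400 + (-26082 + 161*√2/5) = 6318 + 161*√2/5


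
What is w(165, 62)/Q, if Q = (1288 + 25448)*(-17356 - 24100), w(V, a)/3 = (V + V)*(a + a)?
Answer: -5115/46181984 ≈ -0.00011076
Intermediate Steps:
w(V, a) = 12*V*a (w(V, a) = 3*((V + V)*(a + a)) = 3*((2*V)*(2*a)) = 3*(4*V*a) = 12*V*a)
Q = -1108367616 (Q = 26736*(-41456) = -1108367616)
w(165, 62)/Q = (12*165*62)/(-1108367616) = 122760*(-1/1108367616) = -5115/46181984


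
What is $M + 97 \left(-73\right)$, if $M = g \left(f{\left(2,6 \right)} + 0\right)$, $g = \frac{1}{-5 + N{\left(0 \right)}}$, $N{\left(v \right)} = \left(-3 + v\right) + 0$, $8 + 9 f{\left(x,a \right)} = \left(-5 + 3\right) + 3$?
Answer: $- \frac{509825}{72} \approx -7080.9$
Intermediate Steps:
$f{\left(x,a \right)} = - \frac{7}{9}$ ($f{\left(x,a \right)} = - \frac{8}{9} + \frac{\left(-5 + 3\right) + 3}{9} = - \frac{8}{9} + \frac{-2 + 3}{9} = - \frac{8}{9} + \frac{1}{9} \cdot 1 = - \frac{8}{9} + \frac{1}{9} = - \frac{7}{9}$)
$N{\left(v \right)} = -3 + v$
$g = - \frac{1}{8}$ ($g = \frac{1}{-5 + \left(-3 + 0\right)} = \frac{1}{-5 - 3} = \frac{1}{-8} = - \frac{1}{8} \approx -0.125$)
$M = \frac{7}{72}$ ($M = - \frac{- \frac{7}{9} + 0}{8} = \left(- \frac{1}{8}\right) \left(- \frac{7}{9}\right) = \frac{7}{72} \approx 0.097222$)
$M + 97 \left(-73\right) = \frac{7}{72} + 97 \left(-73\right) = \frac{7}{72} - 7081 = - \frac{509825}{72}$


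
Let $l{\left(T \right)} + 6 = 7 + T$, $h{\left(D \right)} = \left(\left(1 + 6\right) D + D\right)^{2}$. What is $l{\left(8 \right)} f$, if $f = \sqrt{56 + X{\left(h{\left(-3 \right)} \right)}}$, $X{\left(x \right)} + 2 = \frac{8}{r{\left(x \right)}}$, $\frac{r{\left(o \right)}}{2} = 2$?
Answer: $18 \sqrt{14} \approx 67.35$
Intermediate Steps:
$h{\left(D \right)} = 64 D^{2}$ ($h{\left(D \right)} = \left(7 D + D\right)^{2} = \left(8 D\right)^{2} = 64 D^{2}$)
$r{\left(o \right)} = 4$ ($r{\left(o \right)} = 2 \cdot 2 = 4$)
$X{\left(x \right)} = 0$ ($X{\left(x \right)} = -2 + \frac{8}{4} = -2 + 8 \cdot \frac{1}{4} = -2 + 2 = 0$)
$l{\left(T \right)} = 1 + T$ ($l{\left(T \right)} = -6 + \left(7 + T\right) = 1 + T$)
$f = 2 \sqrt{14}$ ($f = \sqrt{56 + 0} = \sqrt{56} = 2 \sqrt{14} \approx 7.4833$)
$l{\left(8 \right)} f = \left(1 + 8\right) 2 \sqrt{14} = 9 \cdot 2 \sqrt{14} = 18 \sqrt{14}$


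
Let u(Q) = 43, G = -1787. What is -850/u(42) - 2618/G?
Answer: -1406376/76841 ≈ -18.302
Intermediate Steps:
-850/u(42) - 2618/G = -850/43 - 2618/(-1787) = -850*1/43 - 2618*(-1/1787) = -850/43 + 2618/1787 = -1406376/76841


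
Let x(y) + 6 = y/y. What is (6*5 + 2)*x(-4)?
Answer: -160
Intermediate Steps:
x(y) = -5 (x(y) = -6 + y/y = -6 + 1 = -5)
(6*5 + 2)*x(-4) = (6*5 + 2)*(-5) = (30 + 2)*(-5) = 32*(-5) = -160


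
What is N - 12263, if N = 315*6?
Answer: -10373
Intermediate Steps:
N = 1890
N - 12263 = 1890 - 12263 = -10373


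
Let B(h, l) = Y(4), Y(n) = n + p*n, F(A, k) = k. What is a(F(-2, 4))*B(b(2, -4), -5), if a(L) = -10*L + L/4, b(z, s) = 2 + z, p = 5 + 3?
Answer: -1404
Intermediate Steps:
p = 8
Y(n) = 9*n (Y(n) = n + 8*n = 9*n)
B(h, l) = 36 (B(h, l) = 9*4 = 36)
a(L) = -39*L/4 (a(L) = -10*L + L*(¼) = -10*L + L/4 = -39*L/4)
a(F(-2, 4))*B(b(2, -4), -5) = -39/4*4*36 = -39*36 = -1404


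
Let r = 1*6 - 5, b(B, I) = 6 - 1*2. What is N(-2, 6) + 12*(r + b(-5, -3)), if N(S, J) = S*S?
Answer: 64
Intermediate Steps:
b(B, I) = 4 (b(B, I) = 6 - 2 = 4)
r = 1 (r = 6 - 5 = 1)
N(S, J) = S**2
N(-2, 6) + 12*(r + b(-5, -3)) = (-2)**2 + 12*(1 + 4) = 4 + 12*5 = 4 + 60 = 64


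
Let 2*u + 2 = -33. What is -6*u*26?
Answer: 2730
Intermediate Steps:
u = -35/2 (u = -1 + (1/2)*(-33) = -1 - 33/2 = -35/2 ≈ -17.500)
-6*u*26 = -6*(-35/2)*26 = 105*26 = 2730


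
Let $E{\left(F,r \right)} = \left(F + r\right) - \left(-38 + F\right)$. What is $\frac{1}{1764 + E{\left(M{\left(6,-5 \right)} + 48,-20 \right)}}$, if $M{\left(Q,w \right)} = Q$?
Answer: $\frac{1}{1782} \approx 0.00056117$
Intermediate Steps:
$E{\left(F,r \right)} = 38 + r$
$\frac{1}{1764 + E{\left(M{\left(6,-5 \right)} + 48,-20 \right)}} = \frac{1}{1764 + \left(38 - 20\right)} = \frac{1}{1764 + 18} = \frac{1}{1782}$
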